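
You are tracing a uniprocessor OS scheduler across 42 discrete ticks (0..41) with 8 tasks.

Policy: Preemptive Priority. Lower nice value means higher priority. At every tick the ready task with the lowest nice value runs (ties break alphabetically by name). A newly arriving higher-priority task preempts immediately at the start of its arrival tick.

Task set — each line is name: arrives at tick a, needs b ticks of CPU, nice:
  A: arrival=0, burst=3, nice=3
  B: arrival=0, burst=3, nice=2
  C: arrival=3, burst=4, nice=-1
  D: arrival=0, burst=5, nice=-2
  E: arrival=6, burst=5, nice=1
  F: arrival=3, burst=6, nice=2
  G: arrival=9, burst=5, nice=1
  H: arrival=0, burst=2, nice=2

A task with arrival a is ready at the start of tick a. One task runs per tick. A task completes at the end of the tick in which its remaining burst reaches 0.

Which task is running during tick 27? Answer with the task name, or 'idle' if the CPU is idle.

running at tick 27 = F

t=0: ready={A,B,D,H} → run D
t=1: ready={A,B,D,H} → run D
t=2: ready={A,B,D,H} → run D
t=3: ready={A,B,C,D,F,H} → run D
t=4: ready={A,B,C,D,F,H} → run D
t=5: ready={A,B,C,F,H} → run C
t=6: ready={A,B,C,E,F,H} → run C
t=7: ready={A,B,C,E,F,H} → run C
t=8: ready={A,B,C,E,F,H} → run C
t=9: ready={A,B,E,F,G,H} → run E
t=10: ready={A,B,E,F,G,H} → run E
t=11: ready={A,B,E,F,G,H} → run E
t=12: ready={A,B,E,F,G,H} → run E
t=13: ready={A,B,E,F,G,H} → run E
t=14: ready={A,B,F,G,H} → run G
t=15: ready={A,B,F,G,H} → run G
t=16: ready={A,B,F,G,H} → run G
t=17: ready={A,B,F,G,H} → run G
t=18: ready={A,B,F,G,H} → run G
t=19: ready={A,B,F,H} → run B
t=20: ready={A,B,F,H} → run B
t=21: ready={A,B,F,H} → run B
t=22: ready={A,F,H} → run F
t=23: ready={A,F,H} → run F
t=24: ready={A,F,H} → run F
t=25: ready={A,F,H} → run F
t=26: ready={A,F,H} → run F
t=27: ready={A,F,H} → run F
t=28: ready={A,H} → run H
t=29: ready={A,H} → run H
t=30: ready={A} → run A
t=31: ready={A} → run A
t=32: ready={A} → run A
t=33: (idle)
t=34: (idle)
t=35: (idle)
t=36: (idle)
t=37: (idle)
t=38: (idle)
t=39: (idle)
t=40: (idle)
t=41: (idle)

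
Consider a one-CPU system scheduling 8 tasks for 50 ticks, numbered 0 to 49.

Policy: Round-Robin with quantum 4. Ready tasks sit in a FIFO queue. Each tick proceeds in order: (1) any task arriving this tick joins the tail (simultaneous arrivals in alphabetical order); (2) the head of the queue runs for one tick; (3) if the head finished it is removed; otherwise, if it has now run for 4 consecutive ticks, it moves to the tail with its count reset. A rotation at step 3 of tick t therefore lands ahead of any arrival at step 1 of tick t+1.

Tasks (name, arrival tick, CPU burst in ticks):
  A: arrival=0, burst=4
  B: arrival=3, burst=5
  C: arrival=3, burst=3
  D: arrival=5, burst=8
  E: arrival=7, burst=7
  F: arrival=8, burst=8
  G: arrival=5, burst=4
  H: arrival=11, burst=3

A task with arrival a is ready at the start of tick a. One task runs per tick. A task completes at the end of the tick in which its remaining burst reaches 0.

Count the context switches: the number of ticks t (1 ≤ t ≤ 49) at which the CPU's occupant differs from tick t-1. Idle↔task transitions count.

context switches = 12

t=0: queue=[A] q_used=0 → run A
t=1: queue=[A] q_used=1 → run A
t=2: queue=[A] q_used=2 → run A
t=3: queue=[A,B,C] q_used=3 → run A
t=4: queue=[B,C] q_used=0 → run B
t=5: queue=[B,C,D,G] q_used=1 → run B
t=6: queue=[B,C,D,G] q_used=2 → run B
t=7: queue=[B,C,D,G,E] q_used=3 → run B
t=8: queue=[C,D,G,E,B,F] q_used=0 → run C
t=9: queue=[C,D,G,E,B,F] q_used=1 → run C
t=10: queue=[C,D,G,E,B,F] q_used=2 → run C
t=11: queue=[D,G,E,B,F,H] q_used=0 → run D
t=12: queue=[D,G,E,B,F,H] q_used=1 → run D
t=13: queue=[D,G,E,B,F,H] q_used=2 → run D
t=14: queue=[D,G,E,B,F,H] q_used=3 → run D
t=15: queue=[G,E,B,F,H,D] q_used=0 → run G
t=16: queue=[G,E,B,F,H,D] q_used=1 → run G
t=17: queue=[G,E,B,F,H,D] q_used=2 → run G
t=18: queue=[G,E,B,F,H,D] q_used=3 → run G
t=19: queue=[E,B,F,H,D] q_used=0 → run E
t=20: queue=[E,B,F,H,D] q_used=1 → run E
t=21: queue=[E,B,F,H,D] q_used=2 → run E
t=22: queue=[E,B,F,H,D] q_used=3 → run E
t=23: queue=[B,F,H,D,E] q_used=0 → run B
t=24: queue=[F,H,D,E] q_used=0 → run F
t=25: queue=[F,H,D,E] q_used=1 → run F
t=26: queue=[F,H,D,E] q_used=2 → run F
t=27: queue=[F,H,D,E] q_used=3 → run F
t=28: queue=[H,D,E,F] q_used=0 → run H
t=29: queue=[H,D,E,F] q_used=1 → run H
t=30: queue=[H,D,E,F] q_used=2 → run H
t=31: queue=[D,E,F] q_used=0 → run D
t=32: queue=[D,E,F] q_used=1 → run D
t=33: queue=[D,E,F] q_used=2 → run D
t=34: queue=[D,E,F] q_used=3 → run D
t=35: queue=[E,F] q_used=0 → run E
t=36: queue=[E,F] q_used=1 → run E
t=37: queue=[E,F] q_used=2 → run E
t=38: queue=[F] q_used=0 → run F
t=39: queue=[F] q_used=1 → run F
t=40: queue=[F] q_used=2 → run F
t=41: queue=[F] q_used=3 → run F
t=42: (idle)
t=43: (idle)
t=44: (idle)
t=45: (idle)
t=46: (idle)
t=47: (idle)
t=48: (idle)
t=49: (idle)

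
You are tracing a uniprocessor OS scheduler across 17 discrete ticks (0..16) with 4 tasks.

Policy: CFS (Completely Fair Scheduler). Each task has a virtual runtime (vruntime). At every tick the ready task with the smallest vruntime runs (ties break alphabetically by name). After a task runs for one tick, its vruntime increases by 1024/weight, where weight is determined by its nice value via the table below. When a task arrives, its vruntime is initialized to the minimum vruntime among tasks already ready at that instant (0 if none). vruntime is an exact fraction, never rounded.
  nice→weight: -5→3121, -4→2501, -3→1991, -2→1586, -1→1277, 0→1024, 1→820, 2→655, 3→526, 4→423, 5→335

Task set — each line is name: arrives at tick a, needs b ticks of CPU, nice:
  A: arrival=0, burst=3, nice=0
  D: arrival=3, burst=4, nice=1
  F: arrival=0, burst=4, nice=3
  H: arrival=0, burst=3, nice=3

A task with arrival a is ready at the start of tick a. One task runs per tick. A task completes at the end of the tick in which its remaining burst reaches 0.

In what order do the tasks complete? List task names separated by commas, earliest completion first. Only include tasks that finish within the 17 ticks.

t=0: vr[A=0 F=0 H=0] → run A
t=1: vr[A=1 F=0 H=0] → run F
t=2: vr[A=1 F=512/263 H=0] → run H
t=3: vr[A=1 D=1 F=512/263 H=512/263] → run A
t=4: vr[A=2 D=1 F=512/263 H=512/263] → run D
t=5: vr[A=2 D=461/205 F=512/263 H=512/263] → run F
t=6: vr[A=2 D=461/205 F=1024/263 H=512/263] → run H
t=7: vr[A=2 D=461/205 F=1024/263 H=1024/263] → run A
t=8: vr[D=461/205 F=1024/263 H=1024/263] → run D
t=9: vr[D=717/205 F=1024/263 H=1024/263] → run D
t=10: vr[D=973/205 F=1024/263 H=1024/263] → run F
t=11: vr[D=973/205 F=1536/263 H=1024/263] → run H
t=12: vr[D=973/205 F=1536/263] → run D
t=13: vr[F=1536/263] → run F
t=14: (idle)
t=15: (idle)
t=16: (idle)

completion order = A, H, D, F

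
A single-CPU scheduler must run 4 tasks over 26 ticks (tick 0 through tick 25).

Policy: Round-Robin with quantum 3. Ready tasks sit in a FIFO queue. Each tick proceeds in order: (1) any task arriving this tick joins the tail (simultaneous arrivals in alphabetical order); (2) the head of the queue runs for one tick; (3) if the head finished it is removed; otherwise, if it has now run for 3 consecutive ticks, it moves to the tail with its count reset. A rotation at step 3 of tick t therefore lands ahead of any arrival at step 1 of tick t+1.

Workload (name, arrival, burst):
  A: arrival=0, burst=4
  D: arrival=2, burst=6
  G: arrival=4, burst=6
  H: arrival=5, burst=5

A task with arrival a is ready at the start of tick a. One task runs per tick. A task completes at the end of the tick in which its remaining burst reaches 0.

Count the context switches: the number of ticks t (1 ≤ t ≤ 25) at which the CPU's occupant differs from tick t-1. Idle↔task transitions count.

t=0: queue=[A] q_used=0 → run A
t=1: queue=[A] q_used=1 → run A
t=2: queue=[A,D] q_used=2 → run A
t=3: queue=[D,A] q_used=0 → run D
t=4: queue=[D,A,G] q_used=1 → run D
t=5: queue=[D,A,G,H] q_used=2 → run D
t=6: queue=[A,G,H,D] q_used=0 → run A
t=7: queue=[G,H,D] q_used=0 → run G
t=8: queue=[G,H,D] q_used=1 → run G
t=9: queue=[G,H,D] q_used=2 → run G
t=10: queue=[H,D,G] q_used=0 → run H
t=11: queue=[H,D,G] q_used=1 → run H
t=12: queue=[H,D,G] q_used=2 → run H
t=13: queue=[D,G,H] q_used=0 → run D
t=14: queue=[D,G,H] q_used=1 → run D
t=15: queue=[D,G,H] q_used=2 → run D
t=16: queue=[G,H] q_used=0 → run G
t=17: queue=[G,H] q_used=1 → run G
t=18: queue=[G,H] q_used=2 → run G
t=19: queue=[H] q_used=0 → run H
t=20: queue=[H] q_used=1 → run H
t=21: (idle)
t=22: (idle)
t=23: (idle)
t=24: (idle)
t=25: (idle)

context switches = 8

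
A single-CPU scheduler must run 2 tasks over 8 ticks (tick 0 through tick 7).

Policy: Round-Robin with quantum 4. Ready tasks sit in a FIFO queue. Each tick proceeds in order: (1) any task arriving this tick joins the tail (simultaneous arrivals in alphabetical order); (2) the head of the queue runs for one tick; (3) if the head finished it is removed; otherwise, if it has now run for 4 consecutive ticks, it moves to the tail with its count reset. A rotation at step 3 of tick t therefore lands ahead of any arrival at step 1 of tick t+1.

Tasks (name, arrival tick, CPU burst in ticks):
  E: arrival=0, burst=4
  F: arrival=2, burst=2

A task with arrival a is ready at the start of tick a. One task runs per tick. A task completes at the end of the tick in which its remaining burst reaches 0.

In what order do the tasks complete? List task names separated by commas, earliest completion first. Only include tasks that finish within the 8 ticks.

t=0: queue=[E] q_used=0 → run E
t=1: queue=[E] q_used=1 → run E
t=2: queue=[E,F] q_used=2 → run E
t=3: queue=[E,F] q_used=3 → run E
t=4: queue=[F] q_used=0 → run F
t=5: queue=[F] q_used=1 → run F
t=6: (idle)
t=7: (idle)

completion order = E, F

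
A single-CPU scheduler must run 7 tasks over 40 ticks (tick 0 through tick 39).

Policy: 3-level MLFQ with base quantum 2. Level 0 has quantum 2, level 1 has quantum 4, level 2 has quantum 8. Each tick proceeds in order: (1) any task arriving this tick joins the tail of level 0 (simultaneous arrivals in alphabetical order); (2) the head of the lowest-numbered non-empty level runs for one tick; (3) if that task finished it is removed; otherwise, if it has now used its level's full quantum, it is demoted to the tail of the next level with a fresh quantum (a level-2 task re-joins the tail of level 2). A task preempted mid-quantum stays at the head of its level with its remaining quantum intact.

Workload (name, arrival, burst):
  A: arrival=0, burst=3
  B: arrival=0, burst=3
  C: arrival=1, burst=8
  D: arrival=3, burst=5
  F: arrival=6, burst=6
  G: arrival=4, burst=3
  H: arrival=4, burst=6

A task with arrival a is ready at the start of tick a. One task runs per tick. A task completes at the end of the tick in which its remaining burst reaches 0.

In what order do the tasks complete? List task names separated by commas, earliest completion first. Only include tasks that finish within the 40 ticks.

completion order = A, B, D, G, H, F, C

t=0: L0/L1/L2 = AB/-/- → run A
t=1: L0/L1/L2 = ABC/-/- → run A
t=2: L0/L1/L2 = BC/A/- → run B
t=3: L0/L1/L2 = BCD/A/- → run B
t=4: L0/L1/L2 = CDGH/AB/- → run C
t=5: L0/L1/L2 = CDGH/AB/- → run C
t=6: L0/L1/L2 = DGHF/ABC/- → run D
t=7: L0/L1/L2 = DGHF/ABC/- → run D
t=8: L0/L1/L2 = GHF/ABCD/- → run G
t=9: L0/L1/L2 = GHF/ABCD/- → run G
t=10: L0/L1/L2 = HF/ABCDG/- → run H
t=11: L0/L1/L2 = HF/ABCDG/- → run H
t=12: L0/L1/L2 = F/ABCDGH/- → run F
t=13: L0/L1/L2 = F/ABCDGH/- → run F
t=14: L0/L1/L2 = -/ABCDGHF/- → run A
t=15: L0/L1/L2 = -/BCDGHF/- → run B
t=16: L0/L1/L2 = -/CDGHF/- → run C
t=17: L0/L1/L2 = -/CDGHF/- → run C
t=18: L0/L1/L2 = -/CDGHF/- → run C
t=19: L0/L1/L2 = -/CDGHF/- → run C
t=20: L0/L1/L2 = -/DGHF/C → run D
t=21: L0/L1/L2 = -/DGHF/C → run D
t=22: L0/L1/L2 = -/DGHF/C → run D
t=23: L0/L1/L2 = -/GHF/C → run G
t=24: L0/L1/L2 = -/HF/C → run H
t=25: L0/L1/L2 = -/HF/C → run H
t=26: L0/L1/L2 = -/HF/C → run H
t=27: L0/L1/L2 = -/HF/C → run H
t=28: L0/L1/L2 = -/F/C → run F
t=29: L0/L1/L2 = -/F/C → run F
t=30: L0/L1/L2 = -/F/C → run F
t=31: L0/L1/L2 = -/F/C → run F
t=32: L0/L1/L2 = -/-/C → run C
t=33: L0/L1/L2 = -/-/C → run C
t=34: (idle)
t=35: (idle)
t=36: (idle)
t=37: (idle)
t=38: (idle)
t=39: (idle)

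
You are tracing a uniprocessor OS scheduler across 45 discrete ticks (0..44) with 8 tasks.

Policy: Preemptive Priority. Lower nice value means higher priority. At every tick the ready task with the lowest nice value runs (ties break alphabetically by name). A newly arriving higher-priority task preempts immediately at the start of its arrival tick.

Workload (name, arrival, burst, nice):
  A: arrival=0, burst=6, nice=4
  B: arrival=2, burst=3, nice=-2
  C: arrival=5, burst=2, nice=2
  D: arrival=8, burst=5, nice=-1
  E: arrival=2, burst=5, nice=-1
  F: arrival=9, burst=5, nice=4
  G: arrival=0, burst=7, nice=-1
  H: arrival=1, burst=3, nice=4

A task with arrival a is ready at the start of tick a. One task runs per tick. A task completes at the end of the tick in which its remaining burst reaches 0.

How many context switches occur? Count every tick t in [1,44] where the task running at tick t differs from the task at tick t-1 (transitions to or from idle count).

t=0: ready={A,G} → run G
t=1: ready={A,G,H} → run G
t=2: ready={A,B,E,G,H} → run B
t=3: ready={A,B,E,G,H} → run B
t=4: ready={A,B,E,G,H} → run B
t=5: ready={A,C,E,G,H} → run E
t=6: ready={A,C,E,G,H} → run E
t=7: ready={A,C,E,G,H} → run E
t=8: ready={A,C,D,E,G,H} → run D
t=9: ready={A,C,D,E,F,G,H} → run D
t=10: ready={A,C,D,E,F,G,H} → run D
t=11: ready={A,C,D,E,F,G,H} → run D
t=12: ready={A,C,D,E,F,G,H} → run D
t=13: ready={A,C,E,F,G,H} → run E
t=14: ready={A,C,E,F,G,H} → run E
t=15: ready={A,C,F,G,H} → run G
t=16: ready={A,C,F,G,H} → run G
t=17: ready={A,C,F,G,H} → run G
t=18: ready={A,C,F,G,H} → run G
t=19: ready={A,C,F,G,H} → run G
t=20: ready={A,C,F,H} → run C
t=21: ready={A,C,F,H} → run C
t=22: ready={A,F,H} → run A
t=23: ready={A,F,H} → run A
t=24: ready={A,F,H} → run A
t=25: ready={A,F,H} → run A
t=26: ready={A,F,H} → run A
t=27: ready={A,F,H} → run A
t=28: ready={F,H} → run F
t=29: ready={F,H} → run F
t=30: ready={F,H} → run F
t=31: ready={F,H} → run F
t=32: ready={F,H} → run F
t=33: ready={H} → run H
t=34: ready={H} → run H
t=35: ready={H} → run H
t=36: (idle)
t=37: (idle)
t=38: (idle)
t=39: (idle)
t=40: (idle)
t=41: (idle)
t=42: (idle)
t=43: (idle)
t=44: (idle)

context switches = 10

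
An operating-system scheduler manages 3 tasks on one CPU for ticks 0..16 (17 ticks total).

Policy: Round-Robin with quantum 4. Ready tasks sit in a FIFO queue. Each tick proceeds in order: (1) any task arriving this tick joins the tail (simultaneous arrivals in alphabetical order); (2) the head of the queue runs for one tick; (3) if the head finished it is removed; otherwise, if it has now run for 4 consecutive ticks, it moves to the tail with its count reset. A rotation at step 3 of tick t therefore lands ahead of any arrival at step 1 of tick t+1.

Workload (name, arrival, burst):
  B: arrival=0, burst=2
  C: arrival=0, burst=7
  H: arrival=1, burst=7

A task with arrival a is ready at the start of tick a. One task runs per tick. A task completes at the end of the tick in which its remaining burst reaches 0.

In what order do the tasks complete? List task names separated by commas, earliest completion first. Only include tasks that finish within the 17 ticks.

completion order = B, C, H

t=0: queue=[B,C] q_used=0 → run B
t=1: queue=[B,C,H] q_used=1 → run B
t=2: queue=[C,H] q_used=0 → run C
t=3: queue=[C,H] q_used=1 → run C
t=4: queue=[C,H] q_used=2 → run C
t=5: queue=[C,H] q_used=3 → run C
t=6: queue=[H,C] q_used=0 → run H
t=7: queue=[H,C] q_used=1 → run H
t=8: queue=[H,C] q_used=2 → run H
t=9: queue=[H,C] q_used=3 → run H
t=10: queue=[C,H] q_used=0 → run C
t=11: queue=[C,H] q_used=1 → run C
t=12: queue=[C,H] q_used=2 → run C
t=13: queue=[H] q_used=0 → run H
t=14: queue=[H] q_used=1 → run H
t=15: queue=[H] q_used=2 → run H
t=16: (idle)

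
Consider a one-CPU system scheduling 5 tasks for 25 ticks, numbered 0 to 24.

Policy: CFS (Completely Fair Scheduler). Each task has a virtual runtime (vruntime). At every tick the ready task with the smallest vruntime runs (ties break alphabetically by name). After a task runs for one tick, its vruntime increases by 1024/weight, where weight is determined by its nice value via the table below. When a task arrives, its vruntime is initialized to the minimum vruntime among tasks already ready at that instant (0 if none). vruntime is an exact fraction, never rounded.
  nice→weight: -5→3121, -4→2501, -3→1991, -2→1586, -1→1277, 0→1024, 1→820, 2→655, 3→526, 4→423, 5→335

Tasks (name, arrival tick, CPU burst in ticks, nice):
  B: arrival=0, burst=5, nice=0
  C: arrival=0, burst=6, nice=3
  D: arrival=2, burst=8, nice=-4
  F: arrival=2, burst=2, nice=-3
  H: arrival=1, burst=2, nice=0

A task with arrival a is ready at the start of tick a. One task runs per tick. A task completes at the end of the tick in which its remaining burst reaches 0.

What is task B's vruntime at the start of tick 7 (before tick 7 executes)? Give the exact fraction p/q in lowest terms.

t=0: vr[B=0 C=0] → run B
t=1: vr[B=1 C=0 H=0] → run C
t=2: vr[B=1 C=512/263 D=0 F=0 H=0] → run D
t=3: vr[B=1 C=512/263 D=1024/2501 F=0 H=0] → run F
t=4: vr[B=1 C=512/263 D=1024/2501 F=1024/1991 H=0] → run H
t=5: vr[B=1 C=512/263 D=1024/2501 F=1024/1991 H=1] → run D
t=6: vr[B=1 C=512/263 D=2048/2501 F=1024/1991 H=1] → run F
t=7: vr[B=1 C=512/263 D=2048/2501 H=1] → run D
t=8: vr[B=1 C=512/263 D=3072/2501 H=1] → run B
t=9: vr[B=2 C=512/263 D=3072/2501 H=1] → run H
t=10: vr[B=2 C=512/263 D=3072/2501] → run D
t=11: vr[B=2 C=512/263 D=4096/2501] → run D
t=12: vr[B=2 C=512/263 D=5120/2501] → run C
t=13: vr[B=2 C=1024/263 D=5120/2501] → run B
t=14: vr[B=3 C=1024/263 D=5120/2501] → run D
t=15: vr[B=3 C=1024/263 D=6144/2501] → run D
t=16: vr[B=3 C=1024/263 D=7168/2501] → run D
t=17: vr[B=3 C=1024/263] → run B
t=18: vr[B=4 C=1024/263] → run C
t=19: vr[B=4 C=1536/263] → run B
t=20: vr[C=1536/263] → run C
t=21: vr[C=2048/263] → run C
t=22: vr[C=2560/263] → run C
t=23: (idle)
t=24: (idle)

vruntime(B, start of tick 7) = 1/1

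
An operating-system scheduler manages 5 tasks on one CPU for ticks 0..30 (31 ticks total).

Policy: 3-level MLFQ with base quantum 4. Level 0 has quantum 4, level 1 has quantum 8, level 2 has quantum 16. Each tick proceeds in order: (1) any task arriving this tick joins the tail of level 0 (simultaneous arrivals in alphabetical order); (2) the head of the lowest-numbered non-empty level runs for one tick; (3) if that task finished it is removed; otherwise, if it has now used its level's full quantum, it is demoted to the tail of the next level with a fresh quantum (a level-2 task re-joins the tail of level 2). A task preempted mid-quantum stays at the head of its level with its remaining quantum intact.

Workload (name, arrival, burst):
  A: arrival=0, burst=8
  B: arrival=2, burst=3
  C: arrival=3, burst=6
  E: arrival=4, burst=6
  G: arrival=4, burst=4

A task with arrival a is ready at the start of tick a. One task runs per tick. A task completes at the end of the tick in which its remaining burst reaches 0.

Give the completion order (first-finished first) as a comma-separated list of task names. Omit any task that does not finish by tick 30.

completion order = B, G, A, C, E

t=0: L0/L1/L2 = A/-/- → run A
t=1: L0/L1/L2 = A/-/- → run A
t=2: L0/L1/L2 = AB/-/- → run A
t=3: L0/L1/L2 = ABC/-/- → run A
t=4: L0/L1/L2 = BCEG/A/- → run B
t=5: L0/L1/L2 = BCEG/A/- → run B
t=6: L0/L1/L2 = BCEG/A/- → run B
t=7: L0/L1/L2 = CEG/A/- → run C
t=8: L0/L1/L2 = CEG/A/- → run C
t=9: L0/L1/L2 = CEG/A/- → run C
t=10: L0/L1/L2 = CEG/A/- → run C
t=11: L0/L1/L2 = EG/AC/- → run E
t=12: L0/L1/L2 = EG/AC/- → run E
t=13: L0/L1/L2 = EG/AC/- → run E
t=14: L0/L1/L2 = EG/AC/- → run E
t=15: L0/L1/L2 = G/ACE/- → run G
t=16: L0/L1/L2 = G/ACE/- → run G
t=17: L0/L1/L2 = G/ACE/- → run G
t=18: L0/L1/L2 = G/ACE/- → run G
t=19: L0/L1/L2 = -/ACE/- → run A
t=20: L0/L1/L2 = -/ACE/- → run A
t=21: L0/L1/L2 = -/ACE/- → run A
t=22: L0/L1/L2 = -/ACE/- → run A
t=23: L0/L1/L2 = -/CE/- → run C
t=24: L0/L1/L2 = -/CE/- → run C
t=25: L0/L1/L2 = -/E/- → run E
t=26: L0/L1/L2 = -/E/- → run E
t=27: (idle)
t=28: (idle)
t=29: (idle)
t=30: (idle)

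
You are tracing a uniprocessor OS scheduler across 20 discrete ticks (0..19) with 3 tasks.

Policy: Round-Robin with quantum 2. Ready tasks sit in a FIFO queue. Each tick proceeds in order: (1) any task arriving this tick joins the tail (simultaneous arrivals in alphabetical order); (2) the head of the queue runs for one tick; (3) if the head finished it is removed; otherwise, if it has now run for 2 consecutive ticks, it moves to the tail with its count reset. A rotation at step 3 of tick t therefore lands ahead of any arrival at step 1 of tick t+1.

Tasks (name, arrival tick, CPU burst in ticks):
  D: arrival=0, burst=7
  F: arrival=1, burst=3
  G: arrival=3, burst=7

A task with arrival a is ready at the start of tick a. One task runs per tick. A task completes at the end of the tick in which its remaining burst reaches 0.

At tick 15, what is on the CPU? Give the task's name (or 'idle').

running at tick 15 = G

t=0: queue=[D] q_used=0 → run D
t=1: queue=[D,F] q_used=1 → run D
t=2: queue=[F,D] q_used=0 → run F
t=3: queue=[F,D,G] q_used=1 → run F
t=4: queue=[D,G,F] q_used=0 → run D
t=5: queue=[D,G,F] q_used=1 → run D
t=6: queue=[G,F,D] q_used=0 → run G
t=7: queue=[G,F,D] q_used=1 → run G
t=8: queue=[F,D,G] q_used=0 → run F
t=9: queue=[D,G] q_used=0 → run D
t=10: queue=[D,G] q_used=1 → run D
t=11: queue=[G,D] q_used=0 → run G
t=12: queue=[G,D] q_used=1 → run G
t=13: queue=[D,G] q_used=0 → run D
t=14: queue=[G] q_used=0 → run G
t=15: queue=[G] q_used=1 → run G
t=16: queue=[G] q_used=0 → run G
t=17: (idle)
t=18: (idle)
t=19: (idle)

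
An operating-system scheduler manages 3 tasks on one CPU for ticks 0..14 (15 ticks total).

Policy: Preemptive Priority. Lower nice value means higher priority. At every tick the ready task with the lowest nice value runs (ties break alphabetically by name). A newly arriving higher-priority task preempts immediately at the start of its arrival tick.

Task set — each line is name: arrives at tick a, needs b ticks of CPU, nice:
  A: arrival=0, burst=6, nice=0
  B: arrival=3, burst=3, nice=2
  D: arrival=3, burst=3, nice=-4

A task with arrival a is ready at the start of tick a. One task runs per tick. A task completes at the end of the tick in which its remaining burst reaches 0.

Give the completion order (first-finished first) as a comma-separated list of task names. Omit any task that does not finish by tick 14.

completion order = D, A, B

t=0: ready={A} → run A
t=1: ready={A} → run A
t=2: ready={A} → run A
t=3: ready={A,B,D} → run D
t=4: ready={A,B,D} → run D
t=5: ready={A,B,D} → run D
t=6: ready={A,B} → run A
t=7: ready={A,B} → run A
t=8: ready={A,B} → run A
t=9: ready={B} → run B
t=10: ready={B} → run B
t=11: ready={B} → run B
t=12: (idle)
t=13: (idle)
t=14: (idle)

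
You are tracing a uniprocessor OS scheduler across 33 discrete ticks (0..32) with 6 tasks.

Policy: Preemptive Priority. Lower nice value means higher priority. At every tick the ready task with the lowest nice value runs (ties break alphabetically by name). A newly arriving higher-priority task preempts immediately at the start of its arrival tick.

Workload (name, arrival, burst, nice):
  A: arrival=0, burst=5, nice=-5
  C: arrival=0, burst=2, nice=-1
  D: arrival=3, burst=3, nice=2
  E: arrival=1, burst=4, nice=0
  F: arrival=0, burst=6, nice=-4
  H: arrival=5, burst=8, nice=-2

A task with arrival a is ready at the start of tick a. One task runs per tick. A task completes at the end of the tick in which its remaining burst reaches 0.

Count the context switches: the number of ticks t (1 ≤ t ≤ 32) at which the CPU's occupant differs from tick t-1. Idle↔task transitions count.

t=0: ready={A,C,F} → run A
t=1: ready={A,C,E,F} → run A
t=2: ready={A,C,E,F} → run A
t=3: ready={A,C,D,E,F} → run A
t=4: ready={A,C,D,E,F} → run A
t=5: ready={C,D,E,F,H} → run F
t=6: ready={C,D,E,F,H} → run F
t=7: ready={C,D,E,F,H} → run F
t=8: ready={C,D,E,F,H} → run F
t=9: ready={C,D,E,F,H} → run F
t=10: ready={C,D,E,F,H} → run F
t=11: ready={C,D,E,H} → run H
t=12: ready={C,D,E,H} → run H
t=13: ready={C,D,E,H} → run H
t=14: ready={C,D,E,H} → run H
t=15: ready={C,D,E,H} → run H
t=16: ready={C,D,E,H} → run H
t=17: ready={C,D,E,H} → run H
t=18: ready={C,D,E,H} → run H
t=19: ready={C,D,E} → run C
t=20: ready={C,D,E} → run C
t=21: ready={D,E} → run E
t=22: ready={D,E} → run E
t=23: ready={D,E} → run E
t=24: ready={D,E} → run E
t=25: ready={D} → run D
t=26: ready={D} → run D
t=27: ready={D} → run D
t=28: (idle)
t=29: (idle)
t=30: (idle)
t=31: (idle)
t=32: (idle)

context switches = 6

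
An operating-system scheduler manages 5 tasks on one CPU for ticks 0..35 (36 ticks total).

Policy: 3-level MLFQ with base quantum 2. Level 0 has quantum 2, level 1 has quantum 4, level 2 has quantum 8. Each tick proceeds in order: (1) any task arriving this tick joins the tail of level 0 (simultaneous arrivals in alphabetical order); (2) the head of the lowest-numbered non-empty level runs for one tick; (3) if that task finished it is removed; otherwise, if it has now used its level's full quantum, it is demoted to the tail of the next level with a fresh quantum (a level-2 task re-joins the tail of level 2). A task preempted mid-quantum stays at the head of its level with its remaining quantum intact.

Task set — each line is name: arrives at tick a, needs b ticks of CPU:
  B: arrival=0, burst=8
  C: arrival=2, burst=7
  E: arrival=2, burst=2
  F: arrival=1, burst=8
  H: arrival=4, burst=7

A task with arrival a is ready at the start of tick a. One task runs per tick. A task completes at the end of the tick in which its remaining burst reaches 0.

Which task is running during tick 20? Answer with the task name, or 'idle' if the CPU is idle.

t=0: L0/L1/L2 = B/-/- → run B
t=1: L0/L1/L2 = BF/-/- → run B
t=2: L0/L1/L2 = FCE/B/- → run F
t=3: L0/L1/L2 = FCE/B/- → run F
t=4: L0/L1/L2 = CEH/BF/- → run C
t=5: L0/L1/L2 = CEH/BF/- → run C
t=6: L0/L1/L2 = EH/BFC/- → run E
t=7: L0/L1/L2 = EH/BFC/- → run E
t=8: L0/L1/L2 = H/BFC/- → run H
t=9: L0/L1/L2 = H/BFC/- → run H
t=10: L0/L1/L2 = -/BFCH/- → run B
t=11: L0/L1/L2 = -/BFCH/- → run B
t=12: L0/L1/L2 = -/BFCH/- → run B
t=13: L0/L1/L2 = -/BFCH/- → run B
t=14: L0/L1/L2 = -/FCH/B → run F
t=15: L0/L1/L2 = -/FCH/B → run F
t=16: L0/L1/L2 = -/FCH/B → run F
t=17: L0/L1/L2 = -/FCH/B → run F
t=18: L0/L1/L2 = -/CH/BF → run C
t=19: L0/L1/L2 = -/CH/BF → run C
t=20: L0/L1/L2 = -/CH/BF → run C
t=21: L0/L1/L2 = -/CH/BF → run C
t=22: L0/L1/L2 = -/H/BFC → run H
t=23: L0/L1/L2 = -/H/BFC → run H
t=24: L0/L1/L2 = -/H/BFC → run H
t=25: L0/L1/L2 = -/H/BFC → run H
t=26: L0/L1/L2 = -/-/BFCH → run B
t=27: L0/L1/L2 = -/-/BFCH → run B
t=28: L0/L1/L2 = -/-/FCH → run F
t=29: L0/L1/L2 = -/-/FCH → run F
t=30: L0/L1/L2 = -/-/CH → run C
t=31: L0/L1/L2 = -/-/H → run H
t=32: (idle)
t=33: (idle)
t=34: (idle)
t=35: (idle)

running at tick 20 = C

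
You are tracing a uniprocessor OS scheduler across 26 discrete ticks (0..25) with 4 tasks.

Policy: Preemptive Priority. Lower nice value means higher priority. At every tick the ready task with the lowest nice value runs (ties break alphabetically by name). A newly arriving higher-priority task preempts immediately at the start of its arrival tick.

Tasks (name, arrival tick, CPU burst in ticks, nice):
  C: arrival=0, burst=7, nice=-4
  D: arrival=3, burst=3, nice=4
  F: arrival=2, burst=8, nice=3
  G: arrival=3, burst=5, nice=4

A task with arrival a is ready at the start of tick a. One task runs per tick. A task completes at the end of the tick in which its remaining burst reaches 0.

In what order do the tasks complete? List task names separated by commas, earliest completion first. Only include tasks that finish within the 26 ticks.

t=0: ready={C} → run C
t=1: ready={C} → run C
t=2: ready={C,F} → run C
t=3: ready={C,D,F,G} → run C
t=4: ready={C,D,F,G} → run C
t=5: ready={C,D,F,G} → run C
t=6: ready={C,D,F,G} → run C
t=7: ready={D,F,G} → run F
t=8: ready={D,F,G} → run F
t=9: ready={D,F,G} → run F
t=10: ready={D,F,G} → run F
t=11: ready={D,F,G} → run F
t=12: ready={D,F,G} → run F
t=13: ready={D,F,G} → run F
t=14: ready={D,F,G} → run F
t=15: ready={D,G} → run D
t=16: ready={D,G} → run D
t=17: ready={D,G} → run D
t=18: ready={G} → run G
t=19: ready={G} → run G
t=20: ready={G} → run G
t=21: ready={G} → run G
t=22: ready={G} → run G
t=23: (idle)
t=24: (idle)
t=25: (idle)

completion order = C, F, D, G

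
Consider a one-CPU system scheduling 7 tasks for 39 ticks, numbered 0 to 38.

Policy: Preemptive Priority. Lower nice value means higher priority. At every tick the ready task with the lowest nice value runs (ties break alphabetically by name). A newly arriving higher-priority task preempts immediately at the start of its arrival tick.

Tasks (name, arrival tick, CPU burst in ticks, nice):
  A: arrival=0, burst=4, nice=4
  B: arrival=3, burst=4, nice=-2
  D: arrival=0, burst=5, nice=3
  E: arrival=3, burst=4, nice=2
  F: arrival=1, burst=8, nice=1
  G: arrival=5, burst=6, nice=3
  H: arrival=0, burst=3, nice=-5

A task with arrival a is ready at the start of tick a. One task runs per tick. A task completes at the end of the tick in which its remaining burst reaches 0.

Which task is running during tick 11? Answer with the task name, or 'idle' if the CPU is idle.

t=0: ready={A,D,H} → run H
t=1: ready={A,D,F,H} → run H
t=2: ready={A,D,F,H} → run H
t=3: ready={A,B,D,E,F} → run B
t=4: ready={A,B,D,E,F} → run B
t=5: ready={A,B,D,E,F,G} → run B
t=6: ready={A,B,D,E,F,G} → run B
t=7: ready={A,D,E,F,G} → run F
t=8: ready={A,D,E,F,G} → run F
t=9: ready={A,D,E,F,G} → run F
t=10: ready={A,D,E,F,G} → run F
t=11: ready={A,D,E,F,G} → run F
t=12: ready={A,D,E,F,G} → run F
t=13: ready={A,D,E,F,G} → run F
t=14: ready={A,D,E,F,G} → run F
t=15: ready={A,D,E,G} → run E
t=16: ready={A,D,E,G} → run E
t=17: ready={A,D,E,G} → run E
t=18: ready={A,D,E,G} → run E
t=19: ready={A,D,G} → run D
t=20: ready={A,D,G} → run D
t=21: ready={A,D,G} → run D
t=22: ready={A,D,G} → run D
t=23: ready={A,D,G} → run D
t=24: ready={A,G} → run G
t=25: ready={A,G} → run G
t=26: ready={A,G} → run G
t=27: ready={A,G} → run G
t=28: ready={A,G} → run G
t=29: ready={A,G} → run G
t=30: ready={A} → run A
t=31: ready={A} → run A
t=32: ready={A} → run A
t=33: ready={A} → run A
t=34: (idle)
t=35: (idle)
t=36: (idle)
t=37: (idle)
t=38: (idle)

running at tick 11 = F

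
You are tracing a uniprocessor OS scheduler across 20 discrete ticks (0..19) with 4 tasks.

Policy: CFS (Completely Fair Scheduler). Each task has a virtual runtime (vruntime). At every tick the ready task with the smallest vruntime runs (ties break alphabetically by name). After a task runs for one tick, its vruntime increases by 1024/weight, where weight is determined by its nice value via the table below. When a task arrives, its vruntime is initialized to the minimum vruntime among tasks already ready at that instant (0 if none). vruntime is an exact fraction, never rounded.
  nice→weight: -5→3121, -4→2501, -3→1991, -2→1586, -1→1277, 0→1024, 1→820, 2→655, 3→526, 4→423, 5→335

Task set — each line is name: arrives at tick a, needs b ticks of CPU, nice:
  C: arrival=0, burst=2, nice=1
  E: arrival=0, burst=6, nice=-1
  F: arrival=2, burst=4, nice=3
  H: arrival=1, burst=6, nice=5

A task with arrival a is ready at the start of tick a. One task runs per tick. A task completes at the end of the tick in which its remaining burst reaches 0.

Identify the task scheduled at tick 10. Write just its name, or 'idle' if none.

t=0: vr[C=0 E=0] → run C
t=1: vr[C=256/205 E=0 H=0] → run E
t=2: vr[C=256/205 E=1024/1277 F=0 H=0] → run F
t=3: vr[C=256/205 E=1024/1277 F=512/263 H=0] → run H
t=4: vr[C=256/205 E=1024/1277 F=512/263 H=1024/335] → run E
t=5: vr[C=256/205 E=2048/1277 F=512/263 H=1024/335] → run C
t=6: vr[E=2048/1277 F=512/263 H=1024/335] → run E
t=7: vr[E=3072/1277 F=512/263 H=1024/335] → run F
t=8: vr[E=3072/1277 F=1024/263 H=1024/335] → run E
t=9: vr[E=4096/1277 F=1024/263 H=1024/335] → run H
t=10: vr[E=4096/1277 F=1024/263 H=2048/335] → run E
t=11: vr[E=5120/1277 F=1024/263 H=2048/335] → run F
t=12: vr[E=5120/1277 F=1536/263 H=2048/335] → run E
t=13: vr[F=1536/263 H=2048/335] → run F
t=14: vr[H=2048/335] → run H
t=15: vr[H=3072/335] → run H
t=16: vr[H=4096/335] → run H
t=17: vr[H=1024/67] → run H
t=18: (idle)
t=19: (idle)

running at tick 10 = E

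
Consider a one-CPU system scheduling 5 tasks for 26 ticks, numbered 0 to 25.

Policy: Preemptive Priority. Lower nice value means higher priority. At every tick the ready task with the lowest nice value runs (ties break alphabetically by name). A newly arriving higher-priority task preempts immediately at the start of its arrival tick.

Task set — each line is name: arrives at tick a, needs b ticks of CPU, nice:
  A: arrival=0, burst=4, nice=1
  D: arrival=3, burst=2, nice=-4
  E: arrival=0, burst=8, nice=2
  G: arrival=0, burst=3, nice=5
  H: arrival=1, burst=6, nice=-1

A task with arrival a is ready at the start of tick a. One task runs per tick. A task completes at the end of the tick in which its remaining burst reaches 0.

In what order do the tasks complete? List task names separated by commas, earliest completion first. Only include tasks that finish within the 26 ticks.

t=0: ready={A,E,G} → run A
t=1: ready={A,E,G,H} → run H
t=2: ready={A,E,G,H} → run H
t=3: ready={A,D,E,G,H} → run D
t=4: ready={A,D,E,G,H} → run D
t=5: ready={A,E,G,H} → run H
t=6: ready={A,E,G,H} → run H
t=7: ready={A,E,G,H} → run H
t=8: ready={A,E,G,H} → run H
t=9: ready={A,E,G} → run A
t=10: ready={A,E,G} → run A
t=11: ready={A,E,G} → run A
t=12: ready={E,G} → run E
t=13: ready={E,G} → run E
t=14: ready={E,G} → run E
t=15: ready={E,G} → run E
t=16: ready={E,G} → run E
t=17: ready={E,G} → run E
t=18: ready={E,G} → run E
t=19: ready={E,G} → run E
t=20: ready={G} → run G
t=21: ready={G} → run G
t=22: ready={G} → run G
t=23: (idle)
t=24: (idle)
t=25: (idle)

completion order = D, H, A, E, G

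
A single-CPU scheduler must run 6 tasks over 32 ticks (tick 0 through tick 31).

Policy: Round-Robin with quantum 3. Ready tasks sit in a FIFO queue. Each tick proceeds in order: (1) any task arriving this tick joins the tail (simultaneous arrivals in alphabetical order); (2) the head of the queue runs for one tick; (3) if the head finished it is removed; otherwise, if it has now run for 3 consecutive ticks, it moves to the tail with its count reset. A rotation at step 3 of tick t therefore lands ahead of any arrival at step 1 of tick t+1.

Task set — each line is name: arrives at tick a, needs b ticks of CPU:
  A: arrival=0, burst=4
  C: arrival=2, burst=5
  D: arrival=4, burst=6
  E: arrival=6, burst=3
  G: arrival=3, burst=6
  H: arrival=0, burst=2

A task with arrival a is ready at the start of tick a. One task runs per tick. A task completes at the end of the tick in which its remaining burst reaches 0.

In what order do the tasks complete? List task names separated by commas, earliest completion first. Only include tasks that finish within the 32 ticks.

completion order = H, A, E, C, G, D

t=0: queue=[A,H] q_used=0 → run A
t=1: queue=[A,H] q_used=1 → run A
t=2: queue=[A,H,C] q_used=2 → run A
t=3: queue=[H,C,A,G] q_used=0 → run H
t=4: queue=[H,C,A,G,D] q_used=1 → run H
t=5: queue=[C,A,G,D] q_used=0 → run C
t=6: queue=[C,A,G,D,E] q_used=1 → run C
t=7: queue=[C,A,G,D,E] q_used=2 → run C
t=8: queue=[A,G,D,E,C] q_used=0 → run A
t=9: queue=[G,D,E,C] q_used=0 → run G
t=10: queue=[G,D,E,C] q_used=1 → run G
t=11: queue=[G,D,E,C] q_used=2 → run G
t=12: queue=[D,E,C,G] q_used=0 → run D
t=13: queue=[D,E,C,G] q_used=1 → run D
t=14: queue=[D,E,C,G] q_used=2 → run D
t=15: queue=[E,C,G,D] q_used=0 → run E
t=16: queue=[E,C,G,D] q_used=1 → run E
t=17: queue=[E,C,G,D] q_used=2 → run E
t=18: queue=[C,G,D] q_used=0 → run C
t=19: queue=[C,G,D] q_used=1 → run C
t=20: queue=[G,D] q_used=0 → run G
t=21: queue=[G,D] q_used=1 → run G
t=22: queue=[G,D] q_used=2 → run G
t=23: queue=[D] q_used=0 → run D
t=24: queue=[D] q_used=1 → run D
t=25: queue=[D] q_used=2 → run D
t=26: (idle)
t=27: (idle)
t=28: (idle)
t=29: (idle)
t=30: (idle)
t=31: (idle)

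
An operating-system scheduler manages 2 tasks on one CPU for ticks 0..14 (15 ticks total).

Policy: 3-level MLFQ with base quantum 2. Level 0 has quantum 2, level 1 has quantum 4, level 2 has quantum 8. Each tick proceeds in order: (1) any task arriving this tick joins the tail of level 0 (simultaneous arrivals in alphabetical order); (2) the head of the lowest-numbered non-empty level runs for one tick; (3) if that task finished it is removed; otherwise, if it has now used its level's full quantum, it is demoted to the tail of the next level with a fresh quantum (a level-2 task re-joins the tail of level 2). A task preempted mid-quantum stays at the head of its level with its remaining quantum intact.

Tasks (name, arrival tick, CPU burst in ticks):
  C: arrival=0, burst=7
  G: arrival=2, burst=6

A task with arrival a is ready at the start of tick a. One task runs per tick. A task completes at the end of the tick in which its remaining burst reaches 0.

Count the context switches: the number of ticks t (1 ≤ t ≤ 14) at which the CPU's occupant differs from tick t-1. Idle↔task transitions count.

t=0: L0/L1/L2 = C/-/- → run C
t=1: L0/L1/L2 = C/-/- → run C
t=2: L0/L1/L2 = G/C/- → run G
t=3: L0/L1/L2 = G/C/- → run G
t=4: L0/L1/L2 = -/CG/- → run C
t=5: L0/L1/L2 = -/CG/- → run C
t=6: L0/L1/L2 = -/CG/- → run C
t=7: L0/L1/L2 = -/CG/- → run C
t=8: L0/L1/L2 = -/G/C → run G
t=9: L0/L1/L2 = -/G/C → run G
t=10: L0/L1/L2 = -/G/C → run G
t=11: L0/L1/L2 = -/G/C → run G
t=12: L0/L1/L2 = -/-/C → run C
t=13: (idle)
t=14: (idle)

context switches = 5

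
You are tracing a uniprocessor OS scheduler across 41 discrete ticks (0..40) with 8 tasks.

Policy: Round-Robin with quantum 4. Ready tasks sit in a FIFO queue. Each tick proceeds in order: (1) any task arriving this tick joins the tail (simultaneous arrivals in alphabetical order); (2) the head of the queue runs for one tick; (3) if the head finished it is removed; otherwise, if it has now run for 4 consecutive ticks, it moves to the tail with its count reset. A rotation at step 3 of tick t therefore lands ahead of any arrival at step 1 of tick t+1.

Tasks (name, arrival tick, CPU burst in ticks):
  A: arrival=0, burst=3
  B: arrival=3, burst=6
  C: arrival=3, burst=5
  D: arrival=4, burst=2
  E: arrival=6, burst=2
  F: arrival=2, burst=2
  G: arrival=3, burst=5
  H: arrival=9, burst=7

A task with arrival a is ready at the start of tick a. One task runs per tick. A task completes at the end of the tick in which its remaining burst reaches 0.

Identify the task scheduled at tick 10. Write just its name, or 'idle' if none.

t=0: queue=[A] q_used=0 → run A
t=1: queue=[A] q_used=1 → run A
t=2: queue=[A,F] q_used=2 → run A
t=3: queue=[F,B,C,G] q_used=0 → run F
t=4: queue=[F,B,C,G,D] q_used=1 → run F
t=5: queue=[B,C,G,D] q_used=0 → run B
t=6: queue=[B,C,G,D,E] q_used=1 → run B
t=7: queue=[B,C,G,D,E] q_used=2 → run B
t=8: queue=[B,C,G,D,E] q_used=3 → run B
t=9: queue=[C,G,D,E,B,H] q_used=0 → run C
t=10: queue=[C,G,D,E,B,H] q_used=1 → run C
t=11: queue=[C,G,D,E,B,H] q_used=2 → run C
t=12: queue=[C,G,D,E,B,H] q_used=3 → run C
t=13: queue=[G,D,E,B,H,C] q_used=0 → run G
t=14: queue=[G,D,E,B,H,C] q_used=1 → run G
t=15: queue=[G,D,E,B,H,C] q_used=2 → run G
t=16: queue=[G,D,E,B,H,C] q_used=3 → run G
t=17: queue=[D,E,B,H,C,G] q_used=0 → run D
t=18: queue=[D,E,B,H,C,G] q_used=1 → run D
t=19: queue=[E,B,H,C,G] q_used=0 → run E
t=20: queue=[E,B,H,C,G] q_used=1 → run E
t=21: queue=[B,H,C,G] q_used=0 → run B
t=22: queue=[B,H,C,G] q_used=1 → run B
t=23: queue=[H,C,G] q_used=0 → run H
t=24: queue=[H,C,G] q_used=1 → run H
t=25: queue=[H,C,G] q_used=2 → run H
t=26: queue=[H,C,G] q_used=3 → run H
t=27: queue=[C,G,H] q_used=0 → run C
t=28: queue=[G,H] q_used=0 → run G
t=29: queue=[H] q_used=0 → run H
t=30: queue=[H] q_used=1 → run H
t=31: queue=[H] q_used=2 → run H
t=32: (idle)
t=33: (idle)
t=34: (idle)
t=35: (idle)
t=36: (idle)
t=37: (idle)
t=38: (idle)
t=39: (idle)
t=40: (idle)

running at tick 10 = C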